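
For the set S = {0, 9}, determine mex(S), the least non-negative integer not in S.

1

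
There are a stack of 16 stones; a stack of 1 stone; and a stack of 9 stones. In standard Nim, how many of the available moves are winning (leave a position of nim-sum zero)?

Compute the nim-sum pairwise:
16 XOR 1 = 17
17 XOR 9 = 24
The overall nim-sum is X = 24. A stack of size p has a winning move iff p XOR X < p (reduce it to p XOR X).
  16: 16 XOR 24 = 8 < 16 — winning move (to 8).
  1: 1 XOR 24 = 25 ≥ 1 — no move.
  9: 9 XOR 24 = 17 ≥ 9 — no move.
That gives 1 winning move.

1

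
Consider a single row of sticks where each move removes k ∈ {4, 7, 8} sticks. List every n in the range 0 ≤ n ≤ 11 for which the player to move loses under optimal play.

0, 1, 2, 3

Grundy values for subtraction set {4, 7, 8}:
k:     0  1  2  3  4  5  6  7  8  9 10 11
g(k):  0  0  0  0  1  1  1  1  2  2  2  2
The P-positions (g = 0) in 0..11 are 0, 1, 2, 3.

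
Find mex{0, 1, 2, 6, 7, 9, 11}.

3

The values 0, 1, 2 are all present; 3 is the first non-negative integer missing from the set.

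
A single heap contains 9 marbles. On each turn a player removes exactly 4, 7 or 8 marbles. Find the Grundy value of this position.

Build the Grundy sequence with g(k) = mex{g(k−s) : s ∈ {4, 7, 8}, s ≤ k}:
g(0) = mex{} = 0
g(1) = mex{} = 0
g(2) = mex{} = 0
g(3) = mex{} = 0
g(4) = mex{0} = 1
g(5) = mex{0} = 1
g(6) = mex{0} = 1
g(7) = mex{0} = 1
g(8) = mex{0,1} = 2
g(9) = mex{0,1} = 2
So g(9) = 2.

2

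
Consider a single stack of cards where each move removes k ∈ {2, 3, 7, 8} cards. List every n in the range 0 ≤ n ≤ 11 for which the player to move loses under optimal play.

Grundy values for subtraction set {2, 3, 7, 8}:
g(0) = mex{} = 0
g(1) = mex{} = 0
g(2) = mex{0} = 1
g(3) = mex{0} = 1
g(4) = mex{0,1} = 2
g(5) = mex{1} = 0
g(6) = mex{1,2} = 0
g(7) = mex{0,2} = 1
g(8) = mex{0} = 1
g(9) = mex{0,1} = 2
g(10) = mex{1} = 0
g(11) = mex{1,2} = 0
The P-positions (g = 0) in 0..11 are 0, 1, 5, 6, 10, 11.

0, 1, 5, 6, 10, 11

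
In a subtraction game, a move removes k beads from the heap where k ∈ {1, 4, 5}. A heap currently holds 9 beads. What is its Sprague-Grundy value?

1

Grundy values for subtraction set {1, 4, 5}:
g(0) = mex{} = 0
g(1) = mex{0} = 1
g(2) = mex{1} = 0
g(3) = mex{0} = 1
g(4) = mex{0,1} = 2
g(5) = mex{0,1,2} = 3
g(6) = mex{0,1,3} = 2
g(7) = mex{0,1,2} = 3
g(8) = mex{1,2,3} = 0
g(9) = mex{0,2,3} = 1
So g(9) = 1.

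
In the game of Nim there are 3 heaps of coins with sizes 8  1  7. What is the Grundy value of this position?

14

Nim-sum: 8 ^ 1 ^ 7 = 14.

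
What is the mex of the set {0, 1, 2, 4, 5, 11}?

The values 0, 1, 2 are all present; 3 is the first non-negative integer missing from the set.

3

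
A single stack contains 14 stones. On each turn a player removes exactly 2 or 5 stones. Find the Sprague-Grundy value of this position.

0

Compute g(0), g(1), … for moves {2, 5}:
g(0) = mex{} = 0
g(1) = mex{} = 0
g(2) = mex{0} = 1
g(3) = mex{0} = 1
g(4) = mex{1} = 0
g(5) = mex{0,1} = 2
g(6) = mex{0} = 1
g(7) = mex{1,2} = 0
g(8) = mex{1} = 0
g(9) = mex{0} = 1
g(10) = mex{0,2} = 1
g(11) = mex{1} = 0
g(12) = mex{0,1} = 2
g(13) = mex{0} = 1
g(14) = mex{1,2} = 0
So g(14) = 0.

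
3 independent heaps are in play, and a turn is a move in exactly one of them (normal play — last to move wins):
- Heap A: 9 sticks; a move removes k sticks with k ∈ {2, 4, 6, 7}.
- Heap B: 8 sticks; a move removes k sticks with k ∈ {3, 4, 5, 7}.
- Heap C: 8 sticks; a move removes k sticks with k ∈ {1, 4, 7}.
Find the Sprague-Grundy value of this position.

2

Grundy values for heap A (subtraction set {2, 4, 6, 7}):
g(0) = mex{} = 0
g(1) = mex{} = 0
g(2) = mex{0} = 1
g(3) = mex{0} = 1
g(4) = mex{0,1} = 2
g(5) = mex{0,1} = 2
g(6) = mex{0,1,2} = 3
g(7) = mex{0,1,2} = 3
g(8) = mex{0,1,2,3} = 4
g(9) = mex{1,2,3} = 0
So g(9) = 0.
Grundy values for heap B (subtraction set {3, 4, 5, 7}):
g(0) = mex{} = 0
g(1) = mex{} = 0
g(2) = mex{} = 0
g(3) = mex{0} = 1
g(4) = mex{0} = 1
g(5) = mex{0} = 1
g(6) = mex{0,1} = 2
g(7) = mex{0,1} = 2
g(8) = mex{0,1} = 2
So g(8) = 2.
Build the Grundy sequence for heap C with g(k) = mex{g(k−s) : s ∈ {1, 4, 7}, s ≤ k}:
g(0) = mex{} = 0
g(1) = mex{0} = 1
g(2) = mex{1} = 0
g(3) = mex{0} = 1
g(4) = mex{0,1} = 2
g(5) = mex{1,2} = 0
g(6) = mex{0} = 1
g(7) = mex{0,1} = 2
g(8) = mex{1,2} = 0
So g(8) = 0.
The value of a disjunctive sum is the nim-sum of the parts.
Combined value = 0 ⊕ 2 ⊕ 0 = 2.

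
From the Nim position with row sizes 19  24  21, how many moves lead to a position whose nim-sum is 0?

3

Compute the nim-sum pairwise:
19 ^ 24 = 11
11 ^ 21 = 30
The overall nim-sum is X = 30. A row of size p has a winning move iff p XOR X < p (reduce it to p XOR X).
  19: 19 XOR 30 = 13 < 19 — winning move (to 13).
  24: 24 XOR 30 = 6 < 24 — winning move (to 6).
  21: 21 XOR 30 = 11 < 21 — winning move (to 11).
That gives 3 winning moves.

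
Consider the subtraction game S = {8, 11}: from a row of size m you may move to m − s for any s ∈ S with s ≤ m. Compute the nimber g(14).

1

Grundy values for subtraction set {8, 11}:
g(0) = mex{} = 0
g(1) = mex{} = 0
g(2) = mex{} = 0
g(3) = mex{} = 0
g(4) = mex{} = 0
g(5) = mex{} = 0
g(6) = mex{} = 0
g(7) = mex{} = 0
g(8) = mex{0} = 1
g(9) = mex{0} = 1
g(10) = mex{0} = 1
g(11) = mex{0} = 1
g(12) = mex{0} = 1
g(13) = mex{0} = 1
g(14) = mex{0} = 1
So g(14) = 1.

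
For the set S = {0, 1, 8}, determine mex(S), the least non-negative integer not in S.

2

The values 0, 1 are all present; 2 is the first non-negative integer missing from the set.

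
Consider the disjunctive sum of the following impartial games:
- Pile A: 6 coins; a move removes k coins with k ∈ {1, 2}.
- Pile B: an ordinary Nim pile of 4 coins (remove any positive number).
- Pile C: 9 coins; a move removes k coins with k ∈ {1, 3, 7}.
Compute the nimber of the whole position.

Grundy values for pile A (subtraction set {1, 2}):
g(0) = mex{} = 0
g(1) = mex{0} = 1
g(2) = mex{0,1} = 2
g(3) = mex{1,2} = 0
g(4) = mex{0,2} = 1
g(5) = mex{0,1} = 2
g(6) = mex{1,2} = 0
So g(6) = 0.
Pile B is a plain Nim pile of size 4, so its Grundy value is 4.
Build the Grundy sequence for pile C with g(k) = mex{g(k−s) : s ∈ {1, 3, 7}, s ≤ k}:
k:     0  1  2  3  4  5  6  7  8  9
g(k):  0  1  0  1  0  1  0  1  0  1
So g(9) = 1.
By the Sprague-Grundy theorem, the Grundy value of a sum of independent games is the XOR of the component values.
Combined value = 0 XOR 4 XOR 1 = 5.

5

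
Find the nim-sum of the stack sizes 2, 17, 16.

3

Compute the nim-sum pairwise:
2 ^ 17 = 19
19 ^ 16 = 3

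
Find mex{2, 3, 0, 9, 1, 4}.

5

The values 0, 1, 2, 3, 4 are all present; 5 is the first non-negative integer missing from the set.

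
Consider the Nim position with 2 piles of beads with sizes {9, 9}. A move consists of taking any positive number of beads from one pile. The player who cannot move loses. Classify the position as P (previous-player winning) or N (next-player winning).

P-position

In binary:
  1001  (9)
  1001  (9)
  ----
  0000  (0)
The nim-sum is 0, so this is a P-position: the player to move is in a losing position under optimal play.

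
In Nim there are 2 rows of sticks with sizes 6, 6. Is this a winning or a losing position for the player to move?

Losing position

In binary:
  110  (6)
  110  (6)
  ---
  000  (0)
The nim-sum is 0, so this is a P-position: the player to move is in a losing position under optimal play.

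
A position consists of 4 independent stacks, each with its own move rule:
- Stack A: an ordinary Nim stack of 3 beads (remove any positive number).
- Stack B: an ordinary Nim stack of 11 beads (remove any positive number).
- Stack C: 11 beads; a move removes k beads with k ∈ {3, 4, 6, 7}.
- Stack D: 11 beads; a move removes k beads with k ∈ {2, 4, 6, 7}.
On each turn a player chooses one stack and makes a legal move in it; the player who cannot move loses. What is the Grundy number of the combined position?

Stack A is a plain Nim stack of size 3, so its Grundy value is 3.
Stack B is a plain Nim stack of size 11, so its Grundy value is 11.
Build the Grundy sequence for stack C with g(k) = mex{g(k−s) : s ∈ {3, 4, 6, 7}, s ≤ k}:
k:     0  1  2  3  4  5  6  7  8  9 10 11
g(k):  0  0  0  1  1  1  2  2  2  3  0  0
So g(11) = 0.
Grundy values for stack D (subtraction set {2, 4, 6, 7}):
g(0) = mex{} = 0
g(1) = mex{} = 0
g(2) = mex{0} = 1
g(3) = mex{0} = 1
g(4) = mex{0,1} = 2
g(5) = mex{0,1} = 2
g(6) = mex{0,1,2} = 3
g(7) = mex{0,1,2} = 3
g(8) = mex{0,1,2,3} = 4
g(9) = mex{1,2,3} = 0
g(10) = mex{1,2,3,4} = 0
g(11) = mex{0,2,3} = 1
So g(11) = 1.
The value of a disjunctive sum is the nim-sum of the parts.
Combined value = 3 ⊕ 11 ⊕ 0 ⊕ 1 = 9.

9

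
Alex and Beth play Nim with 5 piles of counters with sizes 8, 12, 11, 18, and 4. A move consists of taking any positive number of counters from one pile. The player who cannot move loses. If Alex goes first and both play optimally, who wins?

Alex wins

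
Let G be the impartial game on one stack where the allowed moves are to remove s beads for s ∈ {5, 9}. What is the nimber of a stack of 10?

2

Grundy values for subtraction set {5, 9}:
k:     0  1  2  3  4  5  6  7  8  9 10
g(k):  0  0  0  0  0  1  1  1  1  1  2
So g(10) = 2.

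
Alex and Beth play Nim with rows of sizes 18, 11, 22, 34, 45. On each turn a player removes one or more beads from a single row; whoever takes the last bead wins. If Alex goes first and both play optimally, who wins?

Beth wins

Compute the nim-sum pairwise:
18 ^ 11 = 25
25 ^ 22 = 15
15 ^ 34 = 45
45 ^ 45 = 0
The nim-sum is 0, so this is a P-position: the player to move is in a losing position under optimal play; Alex is about to move from it and so loses — Beth wins.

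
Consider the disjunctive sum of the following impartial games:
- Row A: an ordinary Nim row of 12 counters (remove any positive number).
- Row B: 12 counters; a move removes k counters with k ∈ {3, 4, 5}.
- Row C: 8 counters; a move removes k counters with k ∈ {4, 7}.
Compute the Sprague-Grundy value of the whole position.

15

Row A is a plain Nim row of size 12, so its Grundy value is 12.
Build the Grundy sequence for row B with g(k) = mex{g(k−s) : s ∈ {3, 4, 5}, s ≤ k}:
g(0) = mex{} = 0
g(1) = mex{} = 0
g(2) = mex{} = 0
g(3) = mex{0} = 1
g(4) = mex{0} = 1
g(5) = mex{0} = 1
g(6) = mex{0,1} = 2
g(7) = mex{0,1} = 2
g(8) = mex{1} = 0
g(9) = mex{1,2} = 0
g(10) = mex{1,2} = 0
g(11) = mex{0,2} = 1
g(12) = mex{0,2} = 1
So g(12) = 1.
For row C, compute g(0), g(1), … with moves {4, 7}:
k:     0  1  2  3  4  5  6  7  8
g(k):  0  0  0  0  1  1  1  1  2
So g(8) = 2.
The value of a disjunctive sum is the nim-sum of the parts.
Combined value = 12 ⊕ 1 ⊕ 2 = 15.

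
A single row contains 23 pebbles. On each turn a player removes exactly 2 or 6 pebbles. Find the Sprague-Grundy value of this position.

Build the Grundy sequence with g(k) = mex{g(k−s) : s ∈ {2, 6}, s ≤ k}:
k:     0  1  2  3  4  5  6  7  8  9 10 11 12 13 14 15 16 17 18 19 20 21 22 23
g(k):  0  0  1  1  0  0  1  1  0  0  1  1  0  0  1  1  0  0  1  1  0  0  1  1
So g(23) = 1.

1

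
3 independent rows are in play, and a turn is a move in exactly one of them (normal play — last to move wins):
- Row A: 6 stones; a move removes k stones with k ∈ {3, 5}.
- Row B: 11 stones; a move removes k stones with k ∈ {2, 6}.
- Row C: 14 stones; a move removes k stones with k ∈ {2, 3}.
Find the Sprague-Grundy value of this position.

1

For row A, compute g(0), g(1), … with moves {3, 5}:
k:     0  1  2  3  4  5  6
g(k):  0  0  0  1  1  1  2
So g(6) = 2.
Build the Grundy sequence for row B with g(k) = mex{g(k−s) : s ∈ {2, 6}, s ≤ k}:
k:     0  1  2  3  4  5  6  7  8  9 10 11
g(k):  0  0  1  1  0  0  1  1  0  0  1  1
So g(11) = 1.
For row C, compute g(0), g(1), … with moves {2, 3}:
k:     0  1  2  3  4  5  6  7  8  9 10 11 12 13 14
g(k):  0  0  1  1  2  0  0  1  1  2  0  0  1  1  2
So g(14) = 2.
The value of a disjunctive sum is the nim-sum of the parts.
Combined value = 2 XOR 1 XOR 2 = 1.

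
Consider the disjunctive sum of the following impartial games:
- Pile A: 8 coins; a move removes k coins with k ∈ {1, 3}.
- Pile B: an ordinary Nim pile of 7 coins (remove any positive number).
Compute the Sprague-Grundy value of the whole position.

7

Build the Grundy sequence for pile A with g(k) = mex{g(k−s) : s ∈ {1, 3}, s ≤ k}:
k:     0  1  2  3  4  5  6  7  8
g(k):  0  1  0  1  0  1  0  1  0
So g(8) = 0.
Pile B is a plain Nim pile of size 7, so its Grundy value is 7.
The value of a disjunctive sum is the nim-sum of the parts.
Combined value = 0 XOR 7 = 7.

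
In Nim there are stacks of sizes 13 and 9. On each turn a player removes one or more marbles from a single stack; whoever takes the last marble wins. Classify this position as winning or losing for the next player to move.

Winning position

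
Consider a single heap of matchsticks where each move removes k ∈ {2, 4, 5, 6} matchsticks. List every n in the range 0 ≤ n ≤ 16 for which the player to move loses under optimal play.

Compute g(0), g(1), … for moves {2, 4, 5, 6}:
k:     0  1  2  3  4  5  6  7  8  9 10 11 12 13 14 15 16
g(k):  0  0  1  1  2  2  3  3  0  0  1  1  2  2  3  3  0
The P-positions (g = 0) in 0..16 are 0, 1, 8, 9, 16.

0, 1, 8, 9, 16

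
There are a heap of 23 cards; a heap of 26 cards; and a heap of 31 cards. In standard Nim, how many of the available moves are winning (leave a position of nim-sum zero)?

3

Compute the nim-sum pairwise:
23 ⊕ 26 = 13
13 ⊕ 31 = 18
The overall nim-sum is X = 18. A heap of size p has a winning move iff p XOR X < p (reduce it to p XOR X).
  23: 23 XOR 18 = 5 < 23 — winning move (to 5).
  26: 26 XOR 18 = 8 < 26 — winning move (to 8).
  31: 31 XOR 18 = 13 < 31 — winning move (to 13).
That gives 3 winning moves.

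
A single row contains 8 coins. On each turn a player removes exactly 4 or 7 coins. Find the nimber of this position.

Compute g(0), g(1), … for moves {4, 7}:
k:     0  1  2  3  4  5  6  7  8
g(k):  0  0  0  0  1  1  1  1  2
So g(8) = 2.

2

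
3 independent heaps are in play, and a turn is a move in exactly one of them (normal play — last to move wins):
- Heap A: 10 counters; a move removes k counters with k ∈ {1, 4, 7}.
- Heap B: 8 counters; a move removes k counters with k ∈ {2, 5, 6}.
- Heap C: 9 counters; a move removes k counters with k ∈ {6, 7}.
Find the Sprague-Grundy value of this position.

For heap A, compute g(0), g(1), … with moves {1, 4, 7}:
k:     0  1  2  3  4  5  6  7  8  9 10
g(k):  0  1  0  1  2  0  1  2  0  1  0
So g(10) = 0.
Grundy values for heap B (subtraction set {2, 5, 6}):
g(0) = mex{} = 0
g(1) = mex{} = 0
g(2) = mex{0} = 1
g(3) = mex{0} = 1
g(4) = mex{1} = 0
g(5) = mex{0,1} = 2
g(6) = mex{0} = 1
g(7) = mex{0,1,2} = 3
g(8) = mex{1} = 0
So g(8) = 0.
Build the Grundy sequence for heap C with g(k) = mex{g(k−s) : s ∈ {6, 7}, s ≤ k}:
k:     0  1  2  3  4  5  6  7  8  9
g(k):  0  0  0  0  0  0  1  1  1  1
So g(9) = 1.
The value of a disjunctive sum is the nim-sum of the parts.
Combined value = 0 ⊕ 0 ⊕ 1 = 1.

1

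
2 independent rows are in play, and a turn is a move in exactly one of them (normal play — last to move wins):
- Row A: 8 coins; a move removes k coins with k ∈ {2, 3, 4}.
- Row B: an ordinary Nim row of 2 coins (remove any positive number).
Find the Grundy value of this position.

3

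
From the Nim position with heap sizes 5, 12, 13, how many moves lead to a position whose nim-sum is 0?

Compute the nim-sum pairwise:
5 ⊕ 12 = 9
9 ⊕ 13 = 4
The overall nim-sum is X = 4. A heap of size p has a winning move iff p XOR X < p (reduce it to p XOR X).
  5: 5 XOR 4 = 1 < 5 — winning move (to 1).
  12: 12 XOR 4 = 8 < 12 — winning move (to 8).
  13: 13 XOR 4 = 9 < 13 — winning move (to 9).
That gives 3 winning moves.

3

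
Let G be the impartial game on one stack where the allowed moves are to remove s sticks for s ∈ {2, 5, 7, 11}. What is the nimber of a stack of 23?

0

Build the Grundy sequence with g(k) = mex{g(k−s) : s ∈ {2, 5, 7, 11}, s ≤ k}:
k:     0  1  2  3  4  5  6  7  8  9 10 11 12 13 14 15 16 17 18 19 20 21 22 23
g(k):  0  0  1  1  0  2  1  3  2  2  0  3  1  0  0  1  1  2  2  3  3  2  0  0
So g(23) = 0.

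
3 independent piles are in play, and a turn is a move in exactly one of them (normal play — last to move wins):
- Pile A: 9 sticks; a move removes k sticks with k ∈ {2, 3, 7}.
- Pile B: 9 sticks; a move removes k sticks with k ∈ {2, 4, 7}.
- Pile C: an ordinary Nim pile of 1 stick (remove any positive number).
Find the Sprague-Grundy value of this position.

For pile A, compute g(0), g(1), … with moves {2, 3, 7}:
k:     0  1  2  3  4  5  6  7  8  9
g(k):  0  0  1  1  2  0  0  1  1  2
So g(9) = 2.
Build the Grundy sequence for pile B with g(k) = mex{g(k−s) : s ∈ {2, 4, 7}, s ≤ k}:
g(0) = mex{} = 0
g(1) = mex{} = 0
g(2) = mex{0} = 1
g(3) = mex{0} = 1
g(4) = mex{0,1} = 2
g(5) = mex{0,1} = 2
g(6) = mex{1,2} = 0
g(7) = mex{0,1,2} = 3
g(8) = mex{0,2} = 1
g(9) = mex{1,2,3} = 0
So g(9) = 0.
Pile C is a plain Nim pile of size 1, so its Grundy value is 1.
The value of a disjunctive sum is the nim-sum of the parts.
Combined value = 2 XOR 0 XOR 1 = 3.

3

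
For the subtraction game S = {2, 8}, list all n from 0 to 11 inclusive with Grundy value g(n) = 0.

Grundy values for subtraction set {2, 8}:
g(0) = mex{} = 0
g(1) = mex{} = 0
g(2) = mex{0} = 1
g(3) = mex{0} = 1
g(4) = mex{1} = 0
g(5) = mex{1} = 0
g(6) = mex{0} = 1
g(7) = mex{0} = 1
g(8) = mex{0,1} = 2
g(9) = mex{0,1} = 2
g(10) = mex{1,2} = 0
g(11) = mex{1,2} = 0
The P-positions (g = 0) in 0..11 are 0, 1, 4, 5, 10, 11.

0, 1, 4, 5, 10, 11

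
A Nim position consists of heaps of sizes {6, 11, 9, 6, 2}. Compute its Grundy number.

Bitwise XOR of the heap sizes:
  0110  (6)
  1011  (11)
  1001  (9)
  0110  (6)
  0010  (2)
  ----
  0000  (0)

0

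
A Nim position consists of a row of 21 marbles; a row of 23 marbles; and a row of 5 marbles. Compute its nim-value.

7

Compute the nim-sum pairwise:
21 XOR 23 = 2
2 XOR 5 = 7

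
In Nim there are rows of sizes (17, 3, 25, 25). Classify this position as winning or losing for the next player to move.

Winning position

Nim-sum: 17 XOR 3 XOR 25 XOR 25 = 18.
The nim-sum is 18 ≠ 0, so this is an N-position: the player to move can win.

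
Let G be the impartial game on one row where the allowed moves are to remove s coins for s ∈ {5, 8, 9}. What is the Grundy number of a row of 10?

Build the Grundy sequence with g(k) = mex{g(k−s) : s ∈ {5, 8, 9}, s ≤ k}:
k:     0  1  2  3  4  5  6  7  8  9 10
g(k):  0  0  0  0  0  1  1  1  1  1  2
So g(10) = 2.

2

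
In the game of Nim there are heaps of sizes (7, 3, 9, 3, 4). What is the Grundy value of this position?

10

Compute the nim-sum pairwise:
7 ^ 3 = 4
4 ^ 9 = 13
13 ^ 3 = 14
14 ^ 4 = 10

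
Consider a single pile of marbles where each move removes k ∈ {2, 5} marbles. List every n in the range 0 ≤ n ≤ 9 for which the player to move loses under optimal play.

0, 1, 4, 7, 8

Compute g(0), g(1), … for moves {2, 5}:
k:     0  1  2  3  4  5  6  7  8  9
g(k):  0  0  1  1  0  2  1  0  0  1
The P-positions (g = 0) in 0..9 are 0, 1, 4, 7, 8.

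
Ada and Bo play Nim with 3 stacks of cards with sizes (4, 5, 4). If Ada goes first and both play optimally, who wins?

Ada wins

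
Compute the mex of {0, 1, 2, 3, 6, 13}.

4

The values 0, 1, 2, 3 are all present; 4 is the first non-negative integer missing from the set.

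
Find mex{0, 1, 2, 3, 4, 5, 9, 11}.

6

The values 0, 1, 2, 3, 4, 5 are all present; 6 is the first non-negative integer missing from the set.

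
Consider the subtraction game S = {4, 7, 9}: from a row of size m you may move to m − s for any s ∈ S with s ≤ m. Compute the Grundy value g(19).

Compute g(0), g(1), … for moves {4, 7, 9}:
k:     0  1  2  3  4  5  6  7  8  9 10 11 12 13 14 15 16 17 18 19
g(k):  0  0  0  0  1  1  1  1  2  2  2  2  3  0  0  0  0  1  1  1
So g(19) = 1.

1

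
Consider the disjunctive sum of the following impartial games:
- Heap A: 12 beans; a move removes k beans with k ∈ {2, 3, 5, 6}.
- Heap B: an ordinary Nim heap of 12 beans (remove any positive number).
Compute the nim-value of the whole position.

14

For heap A, compute g(0), g(1), … with moves {2, 3, 5, 6}:
g(0) = mex{} = 0
g(1) = mex{} = 0
g(2) = mex{0} = 1
g(3) = mex{0} = 1
g(4) = mex{0,1} = 2
g(5) = mex{0,1} = 2
g(6) = mex{0,1,2} = 3
g(7) = mex{0,1,2} = 3
g(8) = mex{1,2,3} = 0
g(9) = mex{1,2,3} = 0
g(10) = mex{0,2,3} = 1
g(11) = mex{0,2,3} = 1
g(12) = mex{0,1,3} = 2
So g(12) = 2.
Heap B is a plain Nim heap of size 12, so its Grundy value is 12.
The value of a disjunctive sum is the nim-sum of the parts.
Combined value = 2 ⊕ 12 = 14.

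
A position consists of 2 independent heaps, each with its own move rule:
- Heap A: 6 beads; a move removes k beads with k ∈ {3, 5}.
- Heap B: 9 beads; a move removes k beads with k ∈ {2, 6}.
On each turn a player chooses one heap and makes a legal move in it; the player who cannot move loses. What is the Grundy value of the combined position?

2

Grundy values for heap A (subtraction set {3, 5}):
g(0) = mex{} = 0
g(1) = mex{} = 0
g(2) = mex{} = 0
g(3) = mex{0} = 1
g(4) = mex{0} = 1
g(5) = mex{0} = 1
g(6) = mex{0,1} = 2
So g(6) = 2.
For heap B, compute g(0), g(1), … with moves {2, 6}:
k:     0  1  2  3  4  5  6  7  8  9
g(k):  0  0  1  1  0  0  1  1  0  0
So g(9) = 0.
By the Sprague-Grundy theorem, the Grundy value of a sum of independent games is the XOR of the component values.
Combined value = 2 ⊕ 0 = 2.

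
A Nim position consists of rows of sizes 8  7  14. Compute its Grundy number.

Bitwise XOR of the heap sizes:
  1000  (8)
  0111  (7)
  1110  (14)
  ----
  0001  (1)

1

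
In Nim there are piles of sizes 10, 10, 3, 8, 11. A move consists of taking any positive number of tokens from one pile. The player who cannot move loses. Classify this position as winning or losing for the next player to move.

Losing position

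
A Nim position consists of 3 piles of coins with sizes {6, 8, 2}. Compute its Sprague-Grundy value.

12

Compute the nim-sum pairwise:
6 ^ 8 = 14
14 ^ 2 = 12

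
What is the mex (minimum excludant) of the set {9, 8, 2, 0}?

1

0 is in the set but 1 is not, so the mex is 1.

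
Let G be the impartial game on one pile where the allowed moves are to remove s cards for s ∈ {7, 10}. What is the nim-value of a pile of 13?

1

Compute g(0), g(1), … for moves {7, 10}:
g(0) = mex{} = 0
g(1) = mex{} = 0
g(2) = mex{} = 0
g(3) = mex{} = 0
g(4) = mex{} = 0
g(5) = mex{} = 0
g(6) = mex{} = 0
g(7) = mex{0} = 1
g(8) = mex{0} = 1
g(9) = mex{0} = 1
g(10) = mex{0} = 1
g(11) = mex{0} = 1
g(12) = mex{0} = 1
g(13) = mex{0} = 1
So g(13) = 1.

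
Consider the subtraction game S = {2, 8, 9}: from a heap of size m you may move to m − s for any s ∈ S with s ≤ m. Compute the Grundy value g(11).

Grundy values for subtraction set {2, 8, 9}:
g(0) = mex{} = 0
g(1) = mex{} = 0
g(2) = mex{0} = 1
g(3) = mex{0} = 1
g(4) = mex{1} = 0
g(5) = mex{1} = 0
g(6) = mex{0} = 1
g(7) = mex{0} = 1
g(8) = mex{0,1} = 2
g(9) = mex{0,1} = 2
g(10) = mex{0,1,2} = 3
g(11) = mex{1,2} = 0
So g(11) = 0.

0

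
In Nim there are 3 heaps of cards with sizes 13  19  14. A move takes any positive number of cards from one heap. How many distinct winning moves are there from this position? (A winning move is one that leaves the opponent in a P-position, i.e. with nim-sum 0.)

In binary:
  01101  (13)
  10011  (19)
  01110  (14)
  -----
  10000  (16)
The overall nim-sum is X = 16. A heap of size p has a winning move iff p XOR X < p (reduce it to p XOR X).
  13: 13 XOR 16 = 29 ≥ 13 — no move.
  19: 19 XOR 16 = 3 < 19 — winning move (to 3).
  14: 14 XOR 16 = 30 ≥ 14 — no move.
That gives 1 winning move.

1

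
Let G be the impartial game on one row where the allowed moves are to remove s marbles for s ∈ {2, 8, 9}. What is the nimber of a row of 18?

Compute g(0), g(1), … for moves {2, 8, 9}:
k:     0  1  2  3  4  5  6  7  8  9 10 11 12 13 14 15 16 17 18
g(k):  0  0  1  1  0  0  1  1  2  2  3  0  2  1  3  0  0  1  1
So g(18) = 1.

1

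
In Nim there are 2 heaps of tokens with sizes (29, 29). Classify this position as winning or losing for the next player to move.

Losing position

Nim-sum: 29 XOR 29 = 0.
The nim-sum is 0, so this is a P-position: the player to move is in a losing position under optimal play.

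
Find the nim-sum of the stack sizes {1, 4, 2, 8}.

Compute the nim-sum pairwise:
1 ^ 4 = 5
5 ^ 2 = 7
7 ^ 8 = 15

15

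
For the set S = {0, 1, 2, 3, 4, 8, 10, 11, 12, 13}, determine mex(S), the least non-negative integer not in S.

The values 0, 1, 2, 3, 4 are all present; 5 is the first non-negative integer missing from the set.

5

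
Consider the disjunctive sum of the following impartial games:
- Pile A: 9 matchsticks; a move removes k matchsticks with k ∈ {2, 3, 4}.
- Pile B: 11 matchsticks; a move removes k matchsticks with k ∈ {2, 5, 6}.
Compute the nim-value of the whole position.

1

Grundy values for pile A (subtraction set {2, 3, 4}):
k:     0  1  2  3  4  5  6  7  8  9
g(k):  0  0  1  1  2  2  0  0  1  1
So g(9) = 1.
Grundy values for pile B (subtraction set {2, 5, 6}):
k:     0  1  2  3  4  5  6  7  8  9 10 11
g(k):  0  0  1  1  0  2  1  3  0  2  1  0
So g(11) = 0.
The value of a disjunctive sum is the nim-sum of the parts.
Combined value = 1 ⊕ 0 = 1.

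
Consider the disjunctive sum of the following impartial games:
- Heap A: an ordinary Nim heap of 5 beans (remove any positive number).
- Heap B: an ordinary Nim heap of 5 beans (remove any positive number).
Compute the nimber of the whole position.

0

Heap A is a plain Nim heap of size 5, so its Grundy value is 5.
Heap B is a plain Nim heap of size 5, so its Grundy value is 5.
The value of a disjunctive sum is the nim-sum of the parts.
Combined value = 5 XOR 5 = 0.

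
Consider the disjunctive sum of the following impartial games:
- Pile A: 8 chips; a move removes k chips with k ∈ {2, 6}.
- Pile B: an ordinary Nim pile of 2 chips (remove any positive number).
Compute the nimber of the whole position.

Build the Grundy sequence for pile A with g(k) = mex{g(k−s) : s ∈ {2, 6}, s ≤ k}:
k:     0  1  2  3  4  5  6  7  8
g(k):  0  0  1  1  0  0  1  1  0
So g(8) = 0.
Pile B is a plain Nim pile of size 2, so its Grundy value is 2.
The value of a disjunctive sum is the nim-sum of the parts.
Combined value = 0 ⊕ 2 = 2.

2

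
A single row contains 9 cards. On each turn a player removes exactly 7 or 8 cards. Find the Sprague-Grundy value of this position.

Compute g(0), g(1), … for moves {7, 8}:
k:     0  1  2  3  4  5  6  7  8  9
g(k):  0  0  0  0  0  0  0  1  1  1
So g(9) = 1.

1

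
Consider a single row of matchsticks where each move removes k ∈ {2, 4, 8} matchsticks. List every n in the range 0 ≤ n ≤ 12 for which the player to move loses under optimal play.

Grundy values for subtraction set {2, 4, 8}:
k:     0  1  2  3  4  5  6  7  8  9 10 11 12
g(k):  0  0  1  1  2  2  0  0  1  1  2  2  0
The P-positions (g = 0) in 0..12 are 0, 1, 6, 7, 12.

0, 1, 6, 7, 12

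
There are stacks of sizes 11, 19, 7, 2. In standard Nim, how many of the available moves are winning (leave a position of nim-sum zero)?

1

Compute the nim-sum pairwise:
11 ^ 19 = 24
24 ^ 7 = 31
31 ^ 2 = 29
The overall nim-sum is X = 29. A stack of size p has a winning move iff p XOR X < p (reduce it to p XOR X).
  11: 11 XOR 29 = 22 ≥ 11 — no move.
  19: 19 XOR 29 = 14 < 19 — winning move (to 14).
  7: 7 XOR 29 = 26 ≥ 7 — no move.
  2: 2 XOR 29 = 31 ≥ 2 — no move.
That gives 1 winning move.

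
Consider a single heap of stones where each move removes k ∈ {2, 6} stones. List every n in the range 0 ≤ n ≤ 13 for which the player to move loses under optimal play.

0, 1, 4, 5, 8, 9, 12, 13

Compute g(0), g(1), … for moves {2, 6}:
g(0) = mex{} = 0
g(1) = mex{} = 0
g(2) = mex{0} = 1
g(3) = mex{0} = 1
g(4) = mex{1} = 0
g(5) = mex{1} = 0
g(6) = mex{0} = 1
g(7) = mex{0} = 1
g(8) = mex{1} = 0
g(9) = mex{1} = 0
g(10) = mex{0} = 1
g(11) = mex{0} = 1
g(12) = mex{1} = 0
g(13) = mex{1} = 0
The P-positions (g = 0) in 0..13 are 0, 1, 4, 5, 8, 9, 12, 13.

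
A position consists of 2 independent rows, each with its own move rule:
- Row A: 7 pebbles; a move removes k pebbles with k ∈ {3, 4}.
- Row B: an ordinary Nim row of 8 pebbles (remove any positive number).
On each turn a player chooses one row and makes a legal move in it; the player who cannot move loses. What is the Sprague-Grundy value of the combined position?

8

For row A, compute g(0), g(1), … with moves {3, 4}:
k:     0  1  2  3  4  5  6  7
g(k):  0  0  0  1  1  1  2  0
So g(7) = 0.
Row B is a plain Nim row of size 8, so its Grundy value is 8.
By the Sprague-Grundy theorem, the Grundy value of a sum of independent games is the XOR of the component values.
Combined value = 0 ⊕ 8 = 8.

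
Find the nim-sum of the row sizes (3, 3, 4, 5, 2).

Compute the nim-sum pairwise:
3 ^ 3 = 0
0 ^ 4 = 4
4 ^ 5 = 1
1 ^ 2 = 3

3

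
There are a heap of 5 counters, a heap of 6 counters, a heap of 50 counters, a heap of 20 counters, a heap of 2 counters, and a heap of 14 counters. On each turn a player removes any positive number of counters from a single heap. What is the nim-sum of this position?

Nim-sum: 5 ⊕ 6 ⊕ 50 ⊕ 20 ⊕ 2 ⊕ 14 = 41.

41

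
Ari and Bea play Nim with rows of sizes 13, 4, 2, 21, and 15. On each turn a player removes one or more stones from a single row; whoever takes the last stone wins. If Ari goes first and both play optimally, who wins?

Nim-sum: 13 ^ 4 ^ 2 ^ 21 ^ 15 = 17.
The nim-sum is 17 ≠ 0, so this is an N-position: the player to move can win; Ari has a winning move.

Ari wins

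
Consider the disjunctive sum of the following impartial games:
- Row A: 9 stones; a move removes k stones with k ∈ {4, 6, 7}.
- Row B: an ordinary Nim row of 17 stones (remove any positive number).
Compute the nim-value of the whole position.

19

Grundy values for row A (subtraction set {4, 6, 7}):
k:     0  1  2  3  4  5  6  7  8  9
g(k):  0  0  0  0  1  1  1  1  2  2
So g(9) = 2.
Row B is a plain Nim row of size 17, so its Grundy value is 17.
The value of a disjunctive sum is the nim-sum of the parts.
Combined value = 2 XOR 17 = 19.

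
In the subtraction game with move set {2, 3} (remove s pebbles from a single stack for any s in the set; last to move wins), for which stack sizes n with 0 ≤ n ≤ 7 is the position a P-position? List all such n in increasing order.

0, 1, 5, 6

Grundy values for subtraction set {2, 3}:
k:     0  1  2  3  4  5  6  7
g(k):  0  0  1  1  2  0  0  1
The P-positions (g = 0) in 0..7 are 0, 1, 5, 6.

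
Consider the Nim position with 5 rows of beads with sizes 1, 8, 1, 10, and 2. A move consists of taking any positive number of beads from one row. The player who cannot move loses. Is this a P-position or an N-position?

P-position

Nim-sum: 1 ⊕ 8 ⊕ 1 ⊕ 10 ⊕ 2 = 0.
The nim-sum is 0, so this is a P-position: the player to move is in a losing position under optimal play.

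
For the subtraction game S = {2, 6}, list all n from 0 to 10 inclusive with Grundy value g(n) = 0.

0, 1, 4, 5, 8, 9

Compute g(0), g(1), … for moves {2, 6}:
k:     0  1  2  3  4  5  6  7  8  9 10
g(k):  0  0  1  1  0  0  1  1  0  0  1
The P-positions (g = 0) in 0..10 are 0, 1, 4, 5, 8, 9.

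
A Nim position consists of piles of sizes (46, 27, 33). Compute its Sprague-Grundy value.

In binary:
  101110  (46)
  011011  (27)
  100001  (33)
  ------
  010100  (20)

20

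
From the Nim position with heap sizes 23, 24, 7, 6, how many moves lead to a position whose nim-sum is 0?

1

Nim-sum: 23 XOR 24 XOR 7 XOR 6 = 14.
The overall nim-sum is X = 14. A heap of size p has a winning move iff p XOR X < p (reduce it to p XOR X).
  23: 23 XOR 14 = 25 ≥ 23 — no move.
  24: 24 XOR 14 = 22 < 24 — winning move (to 22).
  7: 7 XOR 14 = 9 ≥ 7 — no move.
  6: 6 XOR 14 = 8 ≥ 6 — no move.
That gives 1 winning move.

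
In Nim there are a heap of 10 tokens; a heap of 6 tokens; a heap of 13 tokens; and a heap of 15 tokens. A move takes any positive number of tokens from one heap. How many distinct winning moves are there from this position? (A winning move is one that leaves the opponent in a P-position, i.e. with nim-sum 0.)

Nim-sum: 10 ⊕ 6 ⊕ 13 ⊕ 15 = 14.
The overall nim-sum is X = 14. A heap of size p has a winning move iff p XOR X < p (reduce it to p XOR X).
  10: 10 XOR 14 = 4 < 10 — winning move (to 4).
  6: 6 XOR 14 = 8 ≥ 6 — no move.
  13: 13 XOR 14 = 3 < 13 — winning move (to 3).
  15: 15 XOR 14 = 1 < 15 — winning move (to 1).
That gives 3 winning moves.

3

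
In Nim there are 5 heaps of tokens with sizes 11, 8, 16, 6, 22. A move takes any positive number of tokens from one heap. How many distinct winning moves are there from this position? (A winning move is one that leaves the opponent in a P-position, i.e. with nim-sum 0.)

3

Compute the nim-sum pairwise:
11 ⊕ 8 = 3
3 ⊕ 16 = 19
19 ⊕ 6 = 21
21 ⊕ 22 = 3
The overall nim-sum is X = 3. A heap of size p has a winning move iff p XOR X < p (reduce it to p XOR X).
  11: 11 XOR 3 = 8 < 11 — winning move (to 8).
  8: 8 XOR 3 = 11 ≥ 8 — no move.
  16: 16 XOR 3 = 19 ≥ 16 — no move.
  6: 6 XOR 3 = 5 < 6 — winning move (to 5).
  22: 22 XOR 3 = 21 < 22 — winning move (to 21).
That gives 3 winning moves.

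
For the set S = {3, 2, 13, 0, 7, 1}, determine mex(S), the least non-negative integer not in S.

The values 0, 1, 2, 3 are all present; 4 is the first non-negative integer missing from the set.

4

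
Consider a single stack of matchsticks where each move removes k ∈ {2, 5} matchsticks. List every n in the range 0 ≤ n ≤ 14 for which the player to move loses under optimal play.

0, 1, 4, 7, 8, 11, 14

Grundy values for subtraction set {2, 5}:
g(0) = mex{} = 0
g(1) = mex{} = 0
g(2) = mex{0} = 1
g(3) = mex{0} = 1
g(4) = mex{1} = 0
g(5) = mex{0,1} = 2
g(6) = mex{0} = 1
g(7) = mex{1,2} = 0
g(8) = mex{1} = 0
g(9) = mex{0} = 1
g(10) = mex{0,2} = 1
g(11) = mex{1} = 0
g(12) = mex{0,1} = 2
g(13) = mex{0} = 1
g(14) = mex{1,2} = 0
The P-positions (g = 0) in 0..14 are 0, 1, 4, 7, 8, 11, 14.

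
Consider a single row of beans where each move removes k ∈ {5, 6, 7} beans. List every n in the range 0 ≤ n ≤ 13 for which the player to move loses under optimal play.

Compute g(0), g(1), … for moves {5, 6, 7}:
g(0) = mex{} = 0
g(1) = mex{} = 0
g(2) = mex{} = 0
g(3) = mex{} = 0
g(4) = mex{} = 0
g(5) = mex{0} = 1
g(6) = mex{0} = 1
g(7) = mex{0} = 1
g(8) = mex{0} = 1
g(9) = mex{0} = 1
g(10) = mex{0,1} = 2
g(11) = mex{0,1} = 2
g(12) = mex{1} = 0
g(13) = mex{1} = 0
The P-positions (g = 0) in 0..13 are 0, 1, 2, 3, 4, 12, 13.

0, 1, 2, 3, 4, 12, 13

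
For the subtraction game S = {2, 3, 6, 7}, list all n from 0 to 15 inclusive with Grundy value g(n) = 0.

0, 1, 5, 9, 10, 14

Build the Grundy sequence with g(k) = mex{g(k−s) : s ∈ {2, 3, 6, 7}, s ≤ k}:
k:     0  1  2  3  4  5  6  7  8  9 10 11 12 13 14 15
g(k):  0  0  1  1  2  0  3  1  2  0  0  1  1  2  0  3
The P-positions (g = 0) in 0..15 are 0, 1, 5, 9, 10, 14.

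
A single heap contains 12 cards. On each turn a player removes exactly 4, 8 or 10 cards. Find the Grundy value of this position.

3

Compute g(0), g(1), … for moves {4, 8, 10}:
g(0) = mex{} = 0
g(1) = mex{} = 0
g(2) = mex{} = 0
g(3) = mex{} = 0
g(4) = mex{0} = 1
g(5) = mex{0} = 1
g(6) = mex{0} = 1
g(7) = mex{0} = 1
g(8) = mex{0,1} = 2
g(9) = mex{0,1} = 2
g(10) = mex{0,1} = 2
g(11) = mex{0,1} = 2
g(12) = mex{0,1,2} = 3
So g(12) = 3.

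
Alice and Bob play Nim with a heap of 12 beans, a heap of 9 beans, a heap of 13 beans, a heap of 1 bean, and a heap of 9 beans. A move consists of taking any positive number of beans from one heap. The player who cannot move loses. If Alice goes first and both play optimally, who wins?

Bob wins

Compute the nim-sum pairwise:
12 ⊕ 9 = 5
5 ⊕ 13 = 8
8 ⊕ 1 = 9
9 ⊕ 9 = 0
The nim-sum is 0, so this is a P-position: the player to move is in a losing position under optimal play; Alice is about to move from it and so loses — Bob wins.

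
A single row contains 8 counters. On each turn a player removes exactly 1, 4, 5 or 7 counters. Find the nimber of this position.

0

Compute g(0), g(1), … for moves {1, 4, 5, 7}:
g(0) = mex{} = 0
g(1) = mex{0} = 1
g(2) = mex{1} = 0
g(3) = mex{0} = 1
g(4) = mex{0,1} = 2
g(5) = mex{0,1,2} = 3
g(6) = mex{0,1,3} = 2
g(7) = mex{0,1,2} = 3
g(8) = mex{1,2,3} = 0
So g(8) = 0.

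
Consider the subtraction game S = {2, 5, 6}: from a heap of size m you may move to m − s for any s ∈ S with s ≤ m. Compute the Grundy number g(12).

0

Grundy values for subtraction set {2, 5, 6}:
g(0) = mex{} = 0
g(1) = mex{} = 0
g(2) = mex{0} = 1
g(3) = mex{0} = 1
g(4) = mex{1} = 0
g(5) = mex{0,1} = 2
g(6) = mex{0} = 1
g(7) = mex{0,1,2} = 3
g(8) = mex{1} = 0
g(9) = mex{0,1,3} = 2
g(10) = mex{0,2} = 1
g(11) = mex{1,2} = 0
g(12) = mex{1,3} = 0
So g(12) = 0.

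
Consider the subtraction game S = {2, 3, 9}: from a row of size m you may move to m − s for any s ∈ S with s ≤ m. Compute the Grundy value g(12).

0

Grundy values for subtraction set {2, 3, 9}:
g(0) = mex{} = 0
g(1) = mex{} = 0
g(2) = mex{0} = 1
g(3) = mex{0} = 1
g(4) = mex{0,1} = 2
g(5) = mex{1} = 0
g(6) = mex{1,2} = 0
g(7) = mex{0,2} = 1
g(8) = mex{0} = 1
g(9) = mex{0,1} = 2
g(10) = mex{0,1} = 2
g(11) = mex{1,2} = 0
g(12) = mex{1,2} = 0
So g(12) = 0.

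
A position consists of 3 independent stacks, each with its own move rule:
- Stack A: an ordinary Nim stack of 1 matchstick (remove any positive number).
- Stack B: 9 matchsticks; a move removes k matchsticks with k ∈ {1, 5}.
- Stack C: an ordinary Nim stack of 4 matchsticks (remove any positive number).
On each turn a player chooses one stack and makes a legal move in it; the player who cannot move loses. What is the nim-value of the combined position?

4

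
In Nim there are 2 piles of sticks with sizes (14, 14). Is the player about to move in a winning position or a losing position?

Compute the nim-sum pairwise:
14 ^ 14 = 0
The nim-sum is 0, so this is a P-position: the player to move is in a losing position under optimal play.

Losing position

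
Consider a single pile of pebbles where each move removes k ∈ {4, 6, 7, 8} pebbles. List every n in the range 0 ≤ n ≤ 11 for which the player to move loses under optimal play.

Grundy values for subtraction set {4, 6, 7, 8}:
g(0) = mex{} = 0
g(1) = mex{} = 0
g(2) = mex{} = 0
g(3) = mex{} = 0
g(4) = mex{0} = 1
g(5) = mex{0} = 1
g(6) = mex{0} = 1
g(7) = mex{0} = 1
g(8) = mex{0,1} = 2
g(9) = mex{0,1} = 2
g(10) = mex{0,1} = 2
g(11) = mex{0,1} = 2
The P-positions (g = 0) in 0..11 are 0, 1, 2, 3.

0, 1, 2, 3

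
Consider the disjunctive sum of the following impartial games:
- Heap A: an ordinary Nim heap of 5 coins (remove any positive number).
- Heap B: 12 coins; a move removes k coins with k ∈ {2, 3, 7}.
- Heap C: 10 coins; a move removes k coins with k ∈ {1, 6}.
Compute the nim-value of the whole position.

Heap A is a plain Nim heap of size 5, so its Grundy value is 5.
Grundy values for heap B (subtraction set {2, 3, 7}):
k:     0  1  2  3  4  5  6  7  8  9 10 11 12
g(k):  0  0  1  1  2  0  0  1  1  2  0  0  1
So g(12) = 1.
Grundy values for heap C (subtraction set {1, 6}):
k:     0  1  2  3  4  5  6  7  8  9 10
g(k):  0  1  0  1  0  1  2  0  1  0  1
So g(10) = 1.
The value of a disjunctive sum is the nim-sum of the parts.
Combined value = 5 ⊕ 1 ⊕ 1 = 5.

5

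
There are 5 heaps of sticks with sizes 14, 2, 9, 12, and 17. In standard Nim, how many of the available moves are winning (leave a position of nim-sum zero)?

1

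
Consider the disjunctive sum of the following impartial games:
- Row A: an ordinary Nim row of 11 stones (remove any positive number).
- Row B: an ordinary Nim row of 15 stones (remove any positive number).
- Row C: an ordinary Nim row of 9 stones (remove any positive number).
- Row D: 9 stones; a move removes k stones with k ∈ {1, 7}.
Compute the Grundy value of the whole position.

12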